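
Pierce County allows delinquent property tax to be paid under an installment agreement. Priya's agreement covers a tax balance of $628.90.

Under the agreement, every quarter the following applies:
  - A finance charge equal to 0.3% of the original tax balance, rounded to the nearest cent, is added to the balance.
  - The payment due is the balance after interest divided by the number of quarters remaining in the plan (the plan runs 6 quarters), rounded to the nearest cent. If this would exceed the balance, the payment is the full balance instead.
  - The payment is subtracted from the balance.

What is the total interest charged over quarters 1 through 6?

Quarter 1: $628.90 +$1.89 interest = $630.79; pay $105.13 → $525.66
Quarter 2: $525.66 +$1.89 interest = $527.55; pay $105.51 → $422.04
Quarter 3: $422.04 +$1.89 interest = $423.93; pay $105.98 → $317.95
Quarter 4: $317.95 +$1.89 interest = $319.84; pay $106.61 → $213.23
Quarter 5: $213.23 +$1.89 interest = $215.12; pay $107.56 → $107.56
Quarter 6: $107.56 +$1.89 interest = $109.45; pay $109.45 → $0.00
Total interest: $1.89 + $1.89 + $1.89 + $1.89 + $1.89 + $1.89 = $11.34

$11.34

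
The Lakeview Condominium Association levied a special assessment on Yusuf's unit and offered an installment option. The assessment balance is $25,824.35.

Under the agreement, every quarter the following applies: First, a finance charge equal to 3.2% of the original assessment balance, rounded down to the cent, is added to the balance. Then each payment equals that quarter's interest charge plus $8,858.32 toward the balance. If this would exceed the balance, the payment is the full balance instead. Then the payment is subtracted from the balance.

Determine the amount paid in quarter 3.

Quarter 1: opening $25,824.35; interest $826.37 → $26,650.72; payment $9,684.69; balance $16,966.03
Quarter 2: opening $16,966.03; interest $826.37 → $17,792.40; payment $9,684.69; balance $8,107.71
Quarter 3: opening $8,107.71; interest $826.37 → $8,934.08; payment $8,934.08; balance $0.00

$8,934.08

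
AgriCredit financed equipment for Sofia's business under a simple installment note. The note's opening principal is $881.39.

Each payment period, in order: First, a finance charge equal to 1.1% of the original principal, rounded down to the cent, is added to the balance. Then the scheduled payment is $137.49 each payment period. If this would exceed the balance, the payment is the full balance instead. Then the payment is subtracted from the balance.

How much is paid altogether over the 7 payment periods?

$949.22

Payment period 1: $881.39 +$9.69 interest = $891.08; pay $137.49 → $753.59
Payment period 2: $753.59 +$9.69 interest = $763.28; pay $137.49 → $625.79
Payment period 3: $625.79 +$9.69 interest = $635.48; pay $137.49 → $497.99
Payment period 4: $497.99 +$9.69 interest = $507.68; pay $137.49 → $370.19
Payment period 5: $370.19 +$9.69 interest = $379.88; pay $137.49 → $242.39
Payment period 6: $242.39 +$9.69 interest = $252.08; pay $137.49 → $114.59
Payment period 7: $114.59 +$9.69 interest = $124.28; pay $124.28 → $0.00
Total paid: $949.22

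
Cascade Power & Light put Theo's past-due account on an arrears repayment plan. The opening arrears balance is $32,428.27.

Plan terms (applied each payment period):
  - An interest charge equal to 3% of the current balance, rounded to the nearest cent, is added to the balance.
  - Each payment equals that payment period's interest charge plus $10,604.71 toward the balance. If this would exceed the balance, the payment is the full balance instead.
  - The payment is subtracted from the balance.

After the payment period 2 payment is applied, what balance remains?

Payment period 1: opening $32,428.27; interest $972.85 → $33,401.12; payment $11,577.56; balance $21,823.56
Payment period 2: opening $21,823.56; interest $654.71 → $22,478.27; payment $11,259.42; balance $11,218.85

$11,218.85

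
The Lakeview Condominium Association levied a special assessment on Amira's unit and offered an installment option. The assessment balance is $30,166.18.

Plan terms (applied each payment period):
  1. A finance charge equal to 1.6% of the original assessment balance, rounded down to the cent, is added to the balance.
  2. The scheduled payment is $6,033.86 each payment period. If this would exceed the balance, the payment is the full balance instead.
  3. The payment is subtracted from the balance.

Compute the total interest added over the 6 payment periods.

$2,895.90

Payment period 1: $30,166.18 +$482.65 interest = $30,648.83; pay $6,033.86 → $24,614.97
Payment period 2: $24,614.97 +$482.65 interest = $25,097.62; pay $6,033.86 → $19,063.76
Payment period 3: $19,063.76 +$482.65 interest = $19,546.41; pay $6,033.86 → $13,512.55
Payment period 4: $13,512.55 +$482.65 interest = $13,995.20; pay $6,033.86 → $7,961.34
Payment period 5: $7,961.34 +$482.65 interest = $8,443.99; pay $6,033.86 → $2,410.13
Payment period 6: $2,410.13 +$482.65 interest = $2,892.78; pay $2,892.78 → $0.00
Total interest: $482.65 + $482.65 + $482.65 + $482.65 + $482.65 + $482.65 = $2,895.90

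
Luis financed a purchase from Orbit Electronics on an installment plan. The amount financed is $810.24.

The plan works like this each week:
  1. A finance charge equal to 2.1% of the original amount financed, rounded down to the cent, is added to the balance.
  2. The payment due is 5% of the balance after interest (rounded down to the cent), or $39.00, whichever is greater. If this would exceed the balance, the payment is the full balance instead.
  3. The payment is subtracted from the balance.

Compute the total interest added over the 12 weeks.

$204.12

Week 1: $810.24 +$17.01 interest = $827.25; pay $41.36 → $785.89
Week 2: $785.89 +$17.01 interest = $802.90; pay $40.14 → $762.76
Week 3: $762.76 +$17.01 interest = $779.77; pay $39.00 → $740.77
Week 4: $740.77 +$17.01 interest = $757.78; pay $39.00 → $718.78
Week 5: $718.78 +$17.01 interest = $735.79; pay $39.00 → $696.79
Week 6: $696.79 +$17.01 interest = $713.80; pay $39.00 → $674.80
Week 7: $674.80 +$17.01 interest = $691.81; pay $39.00 → $652.81
Week 8: $652.81 +$17.01 interest = $669.82; pay $39.00 → $630.82
Week 9: $630.82 +$17.01 interest = $647.83; pay $39.00 → $608.83
Week 10: $608.83 +$17.01 interest = $625.84; pay $39.00 → $586.84
Week 11: $586.84 +$17.01 interest = $603.85; pay $39.00 → $564.85
Week 12: $564.85 +$17.01 interest = $581.86; pay $39.00 → $542.86
Total interest: $17.01 + $17.01 + $17.01 + $17.01 + $17.01 + $17.01 + $17.01 + $17.01 + $17.01 + $17.01 + $17.01 + $17.01 = $204.12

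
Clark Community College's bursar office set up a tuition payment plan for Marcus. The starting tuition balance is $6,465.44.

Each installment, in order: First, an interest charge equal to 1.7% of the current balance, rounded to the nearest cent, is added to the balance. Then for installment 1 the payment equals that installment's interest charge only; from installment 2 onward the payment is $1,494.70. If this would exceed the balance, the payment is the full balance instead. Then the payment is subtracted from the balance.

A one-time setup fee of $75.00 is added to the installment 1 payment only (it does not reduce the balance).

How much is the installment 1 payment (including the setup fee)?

Installment 1: opening $6,465.44; interest $109.91 → $6,575.35; payment $109.91 (+ $75.00 fee); balance $6,465.44

$184.91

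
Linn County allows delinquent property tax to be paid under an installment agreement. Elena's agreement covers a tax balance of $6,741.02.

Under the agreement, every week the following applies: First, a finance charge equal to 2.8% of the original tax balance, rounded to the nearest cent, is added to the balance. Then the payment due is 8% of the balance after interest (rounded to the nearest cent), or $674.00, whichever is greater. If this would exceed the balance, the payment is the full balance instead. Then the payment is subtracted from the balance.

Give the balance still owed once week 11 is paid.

# | Opening | Interest | Payment | End bal
1 | $6,741.02 | $188.75 | $674.00 | $6,255.77
2 | $6,255.77 | $188.75 | $674.00 | $5,770.52
3 | $5,770.52 | $188.75 | $674.00 | $5,285.27
4 | $5,285.27 | $188.75 | $674.00 | $4,800.02
5 | $4,800.02 | $188.75 | $674.00 | $4,314.77
6 | $4,314.77 | $188.75 | $674.00 | $3,829.52
7 | $3,829.52 | $188.75 | $674.00 | $3,344.27
8 | $3,344.27 | $188.75 | $674.00 | $2,859.02
9 | $2,859.02 | $188.75 | $674.00 | $2,373.77
10 | $2,373.77 | $188.75 | $674.00 | $1,888.52
11 | $1,888.52 | $188.75 | $674.00 | $1,403.27

$1,403.27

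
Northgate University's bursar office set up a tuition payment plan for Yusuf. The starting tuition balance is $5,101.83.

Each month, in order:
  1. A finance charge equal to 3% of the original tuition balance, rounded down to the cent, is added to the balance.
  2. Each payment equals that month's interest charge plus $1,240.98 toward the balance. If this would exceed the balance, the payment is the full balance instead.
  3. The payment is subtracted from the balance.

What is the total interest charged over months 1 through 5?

Month 1: opening $5,101.83; interest $153.05 → $5,254.88; payment $1,394.03; balance $3,860.85
Month 2: opening $3,860.85; interest $153.05 → $4,013.90; payment $1,394.03; balance $2,619.87
Month 3: opening $2,619.87; interest $153.05 → $2,772.92; payment $1,394.03; balance $1,378.89
Month 4: opening $1,378.89; interest $153.05 → $1,531.94; payment $1,394.03; balance $137.91
Month 5: opening $137.91; interest $153.05 → $290.96; payment $290.96; balance $0.00
Total interest: $153.05 + $153.05 + $153.05 + $153.05 + $153.05 = $765.25

$765.25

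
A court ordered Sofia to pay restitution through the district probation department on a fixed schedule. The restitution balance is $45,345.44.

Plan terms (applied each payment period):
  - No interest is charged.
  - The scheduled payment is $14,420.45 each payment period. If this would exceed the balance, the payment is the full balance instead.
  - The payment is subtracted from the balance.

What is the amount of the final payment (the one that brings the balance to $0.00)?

$2,084.09

# | Opening | Payment | End bal
1 | $45,345.44 | $14,420.45 | $30,924.99
2 | $30,924.99 | $14,420.45 | $16,504.54
3 | $16,504.54 | $14,420.45 | $2,084.09
4 | $2,084.09 | $2,084.09 | $0.00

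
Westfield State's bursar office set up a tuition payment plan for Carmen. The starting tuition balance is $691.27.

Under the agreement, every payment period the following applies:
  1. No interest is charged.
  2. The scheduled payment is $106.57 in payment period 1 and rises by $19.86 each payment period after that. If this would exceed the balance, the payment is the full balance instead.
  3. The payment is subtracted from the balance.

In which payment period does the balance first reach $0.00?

5

Payment period 1: $691.27 − $106.57 → $584.70
Payment period 2: $584.70 − $126.43 → $458.27
Payment period 3: $458.27 − $146.29 → $311.98
Payment period 4: $311.98 − $166.15 → $145.83
Payment period 5: $145.83 − $145.83 → $0.00
Balance reaches $0.00 in payment period 5.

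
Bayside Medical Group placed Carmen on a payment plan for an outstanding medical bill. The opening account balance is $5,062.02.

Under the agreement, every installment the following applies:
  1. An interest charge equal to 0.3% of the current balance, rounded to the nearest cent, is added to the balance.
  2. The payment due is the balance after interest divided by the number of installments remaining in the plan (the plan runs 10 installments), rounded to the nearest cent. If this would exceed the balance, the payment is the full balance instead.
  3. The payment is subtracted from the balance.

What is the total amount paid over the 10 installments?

$5,146.30

Installment 1: opening $5,062.02; interest $15.19 → $5,077.21; payment $507.72; balance $4,569.49
Installment 2: opening $4,569.49; interest $13.71 → $4,583.20; payment $509.24; balance $4,073.96
Installment 3: opening $4,073.96; interest $12.22 → $4,086.18; payment $510.77; balance $3,575.41
Installment 4: opening $3,575.41; interest $10.73 → $3,586.14; payment $512.31; balance $3,073.83
Installment 5: opening $3,073.83; interest $9.22 → $3,083.05; payment $513.84; balance $2,569.21
Installment 6: opening $2,569.21; interest $7.71 → $2,576.92; payment $515.38; balance $2,061.54
Installment 7: opening $2,061.54; interest $6.18 → $2,067.72; payment $516.93; balance $1,550.79
Installment 8: opening $1,550.79; interest $4.65 → $1,555.44; payment $518.48; balance $1,036.96
Installment 9: opening $1,036.96; interest $3.11 → $1,040.07; payment $520.04; balance $520.03
Installment 10: opening $520.03; interest $1.56 → $521.59; payment $521.59; balance $0.00
Total paid: $5,146.30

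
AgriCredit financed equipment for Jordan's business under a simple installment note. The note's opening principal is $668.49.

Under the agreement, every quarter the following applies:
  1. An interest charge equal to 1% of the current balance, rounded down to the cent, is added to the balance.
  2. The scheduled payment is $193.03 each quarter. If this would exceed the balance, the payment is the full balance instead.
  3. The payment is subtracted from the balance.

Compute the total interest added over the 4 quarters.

Quarter 1: $668.49 +$6.68 interest = $675.17; pay $193.03 → $482.14
Quarter 2: $482.14 +$4.82 interest = $486.96; pay $193.03 → $293.93
Quarter 3: $293.93 +$2.93 interest = $296.86; pay $193.03 → $103.83
Quarter 4: $103.83 +$1.03 interest = $104.86; pay $104.86 → $0.00
Total interest: $6.68 + $4.82 + $2.93 + $1.03 = $15.46

$15.46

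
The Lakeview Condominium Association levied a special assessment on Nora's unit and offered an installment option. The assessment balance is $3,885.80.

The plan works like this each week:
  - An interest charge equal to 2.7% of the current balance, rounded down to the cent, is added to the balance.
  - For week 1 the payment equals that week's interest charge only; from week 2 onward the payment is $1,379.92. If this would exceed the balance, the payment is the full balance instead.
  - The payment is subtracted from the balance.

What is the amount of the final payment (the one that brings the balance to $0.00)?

Week 1: opening $3,885.80; interest $104.91 → $3,990.71; payment $104.91; balance $3,885.80
Week 2: opening $3,885.80; interest $104.91 → $3,990.71; payment $1,379.92; balance $2,610.79
Week 3: opening $2,610.79; interest $70.49 → $2,681.28; payment $1,379.92; balance $1,301.36
Week 4: opening $1,301.36; interest $35.13 → $1,336.49; payment $1,336.49; balance $0.00

$1,336.49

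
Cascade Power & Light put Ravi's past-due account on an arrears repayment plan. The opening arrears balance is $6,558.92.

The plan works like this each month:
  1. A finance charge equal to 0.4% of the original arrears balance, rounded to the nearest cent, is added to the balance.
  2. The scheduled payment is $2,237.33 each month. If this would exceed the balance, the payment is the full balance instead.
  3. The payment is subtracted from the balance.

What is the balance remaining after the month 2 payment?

$2,136.74

Month 1: opening $6,558.92; interest $26.24 → $6,585.16; payment $2,237.33; balance $4,347.83
Month 2: opening $4,347.83; interest $26.24 → $4,374.07; payment $2,237.33; balance $2,136.74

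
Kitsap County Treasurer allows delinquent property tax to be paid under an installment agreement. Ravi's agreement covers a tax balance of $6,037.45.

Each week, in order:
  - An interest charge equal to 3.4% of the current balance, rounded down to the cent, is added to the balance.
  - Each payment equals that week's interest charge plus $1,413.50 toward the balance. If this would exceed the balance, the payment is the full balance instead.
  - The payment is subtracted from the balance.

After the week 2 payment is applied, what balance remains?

$3,210.45

Week 1: opening $6,037.45; interest $205.27 → $6,242.72; payment $1,618.77; balance $4,623.95
Week 2: opening $4,623.95; interest $157.21 → $4,781.16; payment $1,570.71; balance $3,210.45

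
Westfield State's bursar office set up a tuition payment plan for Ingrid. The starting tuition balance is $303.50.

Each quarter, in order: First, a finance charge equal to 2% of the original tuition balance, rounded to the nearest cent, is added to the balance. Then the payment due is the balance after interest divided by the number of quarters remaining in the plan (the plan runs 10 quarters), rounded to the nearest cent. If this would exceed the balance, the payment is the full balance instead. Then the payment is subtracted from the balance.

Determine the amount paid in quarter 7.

$37.00

Quarter 1: opening $303.50; interest $6.07 → $309.57; payment $30.96; balance $278.61
Quarter 2: opening $278.61; interest $6.07 → $284.68; payment $31.63; balance $253.05
Quarter 3: opening $253.05; interest $6.07 → $259.12; payment $32.39; balance $226.73
Quarter 4: opening $226.73; interest $6.07 → $232.80; payment $33.26; balance $199.54
Quarter 5: opening $199.54; interest $6.07 → $205.61; payment $34.27; balance $171.34
Quarter 6: opening $171.34; interest $6.07 → $177.41; payment $35.48; balance $141.93
Quarter 7: opening $141.93; interest $6.07 → $148.00; payment $37.00; balance $111.00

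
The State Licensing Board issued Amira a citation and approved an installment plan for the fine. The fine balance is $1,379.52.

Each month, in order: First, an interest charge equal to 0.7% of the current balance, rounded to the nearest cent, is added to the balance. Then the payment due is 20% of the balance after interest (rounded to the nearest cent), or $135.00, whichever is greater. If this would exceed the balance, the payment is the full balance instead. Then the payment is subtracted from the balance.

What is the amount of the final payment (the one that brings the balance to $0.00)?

$52.16

Month 1: $1,379.52 +$9.66 interest = $1,389.18; pay $277.84 → $1,111.34
Month 2: $1,111.34 +$7.78 interest = $1,119.12; pay $223.82 → $895.30
Month 3: $895.30 +$6.27 interest = $901.57; pay $180.31 → $721.26
Month 4: $721.26 +$5.05 interest = $726.31; pay $145.26 → $581.05
Month 5: $581.05 +$4.07 interest = $585.12; pay $135.00 → $450.12
Month 6: $450.12 +$3.15 interest = $453.27; pay $135.00 → $318.27
Month 7: $318.27 +$2.23 interest = $320.50; pay $135.00 → $185.50
Month 8: $185.50 +$1.30 interest = $186.80; pay $135.00 → $51.80
Month 9: $51.80 +$0.36 interest = $52.16; pay $52.16 → $0.00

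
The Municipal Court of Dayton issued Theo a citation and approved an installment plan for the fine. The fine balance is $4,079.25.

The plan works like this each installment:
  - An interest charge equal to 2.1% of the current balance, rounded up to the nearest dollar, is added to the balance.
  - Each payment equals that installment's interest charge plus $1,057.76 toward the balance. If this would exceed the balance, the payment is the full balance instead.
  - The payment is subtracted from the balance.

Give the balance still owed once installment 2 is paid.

Installment 1: $4,079.25 +$86.00 interest = $4,165.25; pay $1,143.76 → $3,021.49
Installment 2: $3,021.49 +$64.00 interest = $3,085.49; pay $1,121.76 → $1,963.73

$1,963.73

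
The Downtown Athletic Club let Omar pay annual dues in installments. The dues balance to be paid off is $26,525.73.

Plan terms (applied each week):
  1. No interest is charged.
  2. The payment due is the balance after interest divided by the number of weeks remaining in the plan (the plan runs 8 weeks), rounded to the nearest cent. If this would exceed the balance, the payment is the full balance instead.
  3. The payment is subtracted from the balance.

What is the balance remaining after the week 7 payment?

# | Opening | Payment | End bal
1 | $26,525.73 | $3,315.72 | $23,210.01
2 | $23,210.01 | $3,315.72 | $19,894.29
3 | $19,894.29 | $3,315.72 | $16,578.57
4 | $16,578.57 | $3,315.71 | $13,262.86
5 | $13,262.86 | $3,315.72 | $9,947.14
6 | $9,947.14 | $3,315.71 | $6,631.43
7 | $6,631.43 | $3,315.72 | $3,315.71

$3,315.71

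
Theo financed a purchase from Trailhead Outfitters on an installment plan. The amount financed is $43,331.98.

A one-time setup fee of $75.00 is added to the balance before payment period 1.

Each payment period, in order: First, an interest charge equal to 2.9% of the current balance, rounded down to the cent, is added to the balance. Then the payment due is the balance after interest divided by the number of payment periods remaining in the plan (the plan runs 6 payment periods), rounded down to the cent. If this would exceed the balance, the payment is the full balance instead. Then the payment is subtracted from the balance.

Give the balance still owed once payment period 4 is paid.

$16,221.84

Payment period 1: opening $43,406.98; interest $1,258.80 → $44,665.78; payment $7,444.29; balance $37,221.49
Payment period 2: opening $37,221.49; interest $1,079.42 → $38,300.91; payment $7,660.18; balance $30,640.73
Payment period 3: opening $30,640.73; interest $888.58 → $31,529.31; payment $7,882.32; balance $23,646.99
Payment period 4: opening $23,646.99; interest $685.76 → $24,332.75; payment $8,110.91; balance $16,221.84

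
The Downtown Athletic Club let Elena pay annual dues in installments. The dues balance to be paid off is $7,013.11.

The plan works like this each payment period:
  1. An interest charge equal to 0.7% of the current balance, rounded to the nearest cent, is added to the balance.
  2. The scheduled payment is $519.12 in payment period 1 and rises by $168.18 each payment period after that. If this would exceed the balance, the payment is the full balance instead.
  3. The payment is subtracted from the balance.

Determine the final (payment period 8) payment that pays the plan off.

$80.29

# | Opening | Interest | Payment | End bal
1 | $7,013.11 | $49.09 | $519.12 | $6,543.08
2 | $6,543.08 | $45.80 | $687.30 | $5,901.58
3 | $5,901.58 | $41.31 | $855.48 | $5,087.41
4 | $5,087.41 | $35.61 | $1,023.66 | $4,099.36
5 | $4,099.36 | $28.70 | $1,191.84 | $2,936.22
6 | $2,936.22 | $20.55 | $1,360.02 | $1,596.75
7 | $1,596.75 | $11.18 | $1,528.20 | $79.73
8 | $79.73 | $0.56 | $80.29 | $0.00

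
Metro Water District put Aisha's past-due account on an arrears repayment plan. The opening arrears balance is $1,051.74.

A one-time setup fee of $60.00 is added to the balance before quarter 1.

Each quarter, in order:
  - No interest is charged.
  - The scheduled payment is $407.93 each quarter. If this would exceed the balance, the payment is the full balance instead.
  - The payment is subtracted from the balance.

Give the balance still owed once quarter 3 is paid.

Quarter 1: opening $1,111.74; payment $407.93; balance $703.81
Quarter 2: opening $703.81; payment $407.93; balance $295.88
Quarter 3: opening $295.88; payment $295.88; balance $0.00

$0.00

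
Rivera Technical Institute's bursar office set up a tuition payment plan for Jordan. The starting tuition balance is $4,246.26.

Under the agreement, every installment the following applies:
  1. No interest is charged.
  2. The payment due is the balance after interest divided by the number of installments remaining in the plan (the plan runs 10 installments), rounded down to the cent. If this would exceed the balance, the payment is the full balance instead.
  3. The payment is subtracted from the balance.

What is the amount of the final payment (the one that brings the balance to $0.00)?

$424.63

Installment 1: opening $4,246.26; payment $424.62; balance $3,821.64
Installment 2: opening $3,821.64; payment $424.62; balance $3,397.02
Installment 3: opening $3,397.02; payment $424.62; balance $2,972.40
Installment 4: opening $2,972.40; payment $424.62; balance $2,547.78
Installment 5: opening $2,547.78; payment $424.63; balance $2,123.15
Installment 6: opening $2,123.15; payment $424.63; balance $1,698.52
Installment 7: opening $1,698.52; payment $424.63; balance $1,273.89
Installment 8: opening $1,273.89; payment $424.63; balance $849.26
Installment 9: opening $849.26; payment $424.63; balance $424.63
Installment 10: opening $424.63; payment $424.63; balance $0.00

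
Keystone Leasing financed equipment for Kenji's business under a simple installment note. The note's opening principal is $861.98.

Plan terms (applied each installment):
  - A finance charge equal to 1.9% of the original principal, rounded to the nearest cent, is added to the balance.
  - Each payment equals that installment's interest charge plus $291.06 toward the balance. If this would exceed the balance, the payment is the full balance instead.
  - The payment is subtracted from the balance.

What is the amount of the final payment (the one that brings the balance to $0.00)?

$296.24

Installment 1: opening $861.98; interest $16.38 → $878.36; payment $307.44; balance $570.92
Installment 2: opening $570.92; interest $16.38 → $587.30; payment $307.44; balance $279.86
Installment 3: opening $279.86; interest $16.38 → $296.24; payment $296.24; balance $0.00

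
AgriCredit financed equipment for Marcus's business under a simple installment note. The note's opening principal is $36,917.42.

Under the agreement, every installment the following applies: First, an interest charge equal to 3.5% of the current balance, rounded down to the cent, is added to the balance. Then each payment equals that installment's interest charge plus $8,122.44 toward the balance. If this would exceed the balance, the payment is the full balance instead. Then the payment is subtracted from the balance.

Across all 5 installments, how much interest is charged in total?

Installment 1: opening $36,917.42; interest $1,292.10 → $38,209.52; payment $9,414.54; balance $28,794.98
Installment 2: opening $28,794.98; interest $1,007.82 → $29,802.80; payment $9,130.26; balance $20,672.54
Installment 3: opening $20,672.54; interest $723.53 → $21,396.07; payment $8,845.97; balance $12,550.10
Installment 4: opening $12,550.10; interest $439.25 → $12,989.35; payment $8,561.69; balance $4,427.66
Installment 5: opening $4,427.66; interest $154.96 → $4,582.62; payment $4,582.62; balance $0.00
Total interest: $1,292.10 + $1,007.82 + $723.53 + $439.25 + $154.96 = $3,617.66

$3,617.66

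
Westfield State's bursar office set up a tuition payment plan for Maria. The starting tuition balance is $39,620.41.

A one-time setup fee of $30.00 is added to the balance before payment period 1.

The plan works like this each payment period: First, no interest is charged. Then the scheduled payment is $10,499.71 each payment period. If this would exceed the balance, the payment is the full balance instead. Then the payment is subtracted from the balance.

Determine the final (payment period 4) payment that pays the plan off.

Payment period 1: opening $39,650.41; payment $10,499.71; balance $29,150.70
Payment period 2: opening $29,150.70; payment $10,499.71; balance $18,650.99
Payment period 3: opening $18,650.99; payment $10,499.71; balance $8,151.28
Payment period 4: opening $8,151.28; payment $8,151.28; balance $0.00

$8,151.28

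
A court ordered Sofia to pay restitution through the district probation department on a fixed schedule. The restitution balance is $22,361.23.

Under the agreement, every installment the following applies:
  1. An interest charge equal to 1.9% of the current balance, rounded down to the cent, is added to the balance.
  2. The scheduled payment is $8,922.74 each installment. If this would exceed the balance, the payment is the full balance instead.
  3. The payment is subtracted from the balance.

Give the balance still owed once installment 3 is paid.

Installment 1: $22,361.23 +$424.86 interest = $22,786.09; pay $8,922.74 → $13,863.35
Installment 2: $13,863.35 +$263.40 interest = $14,126.75; pay $8,922.74 → $5,204.01
Installment 3: $5,204.01 +$98.87 interest = $5,302.88; pay $5,302.88 → $0.00

$0.00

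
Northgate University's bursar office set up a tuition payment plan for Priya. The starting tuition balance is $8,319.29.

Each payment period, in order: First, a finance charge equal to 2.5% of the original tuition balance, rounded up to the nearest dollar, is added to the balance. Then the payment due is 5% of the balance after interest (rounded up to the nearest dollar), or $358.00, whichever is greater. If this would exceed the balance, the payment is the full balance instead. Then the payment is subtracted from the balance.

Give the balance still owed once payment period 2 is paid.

Payment period 1: $8,319.29 +$208.00 interest = $8,527.29; pay $427.00 → $8,100.29
Payment period 2: $8,100.29 +$208.00 interest = $8,308.29; pay $416.00 → $7,892.29

$7,892.29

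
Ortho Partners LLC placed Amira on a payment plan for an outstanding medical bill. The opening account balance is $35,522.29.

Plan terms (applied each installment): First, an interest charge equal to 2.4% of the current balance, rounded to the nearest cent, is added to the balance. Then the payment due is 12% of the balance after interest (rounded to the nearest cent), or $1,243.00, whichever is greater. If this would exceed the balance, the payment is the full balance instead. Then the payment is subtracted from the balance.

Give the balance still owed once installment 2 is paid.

# | Opening | Interest | Payment | End bal
1 | $35,522.29 | $852.53 | $4,364.98 | $32,009.84
2 | $32,009.84 | $768.24 | $3,933.37 | $28,844.71

$28,844.71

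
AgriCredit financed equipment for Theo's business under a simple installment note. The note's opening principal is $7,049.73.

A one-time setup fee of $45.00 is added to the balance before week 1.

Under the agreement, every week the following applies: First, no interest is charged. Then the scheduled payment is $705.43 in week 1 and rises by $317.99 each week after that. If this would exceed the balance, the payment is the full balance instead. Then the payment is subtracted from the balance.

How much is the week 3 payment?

$1,341.41

# | Opening | Payment | End bal
1 | $7,094.73 | $705.43 | $6,389.30
2 | $6,389.30 | $1,023.42 | $5,365.88
3 | $5,365.88 | $1,341.41 | $4,024.47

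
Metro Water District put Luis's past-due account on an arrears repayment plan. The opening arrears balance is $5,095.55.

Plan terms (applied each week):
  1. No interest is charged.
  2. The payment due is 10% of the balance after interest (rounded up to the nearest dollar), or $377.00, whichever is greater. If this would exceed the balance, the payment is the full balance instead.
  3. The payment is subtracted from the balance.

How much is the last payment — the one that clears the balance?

Week 1: opening $5,095.55; payment $510.00; balance $4,585.55
Week 2: opening $4,585.55; payment $459.00; balance $4,126.55
Week 3: opening $4,126.55; payment $413.00; balance $3,713.55
Week 4: opening $3,713.55; payment $377.00; balance $3,336.55
Week 5: opening $3,336.55; payment $377.00; balance $2,959.55
Week 6: opening $2,959.55; payment $377.00; balance $2,582.55
Week 7: opening $2,582.55; payment $377.00; balance $2,205.55
Week 8: opening $2,205.55; payment $377.00; balance $1,828.55
Week 9: opening $1,828.55; payment $377.00; balance $1,451.55
Week 10: opening $1,451.55; payment $377.00; balance $1,074.55
Week 11: opening $1,074.55; payment $377.00; balance $697.55
Week 12: opening $697.55; payment $377.00; balance $320.55
Week 13: opening $320.55; payment $320.55; balance $0.00

$320.55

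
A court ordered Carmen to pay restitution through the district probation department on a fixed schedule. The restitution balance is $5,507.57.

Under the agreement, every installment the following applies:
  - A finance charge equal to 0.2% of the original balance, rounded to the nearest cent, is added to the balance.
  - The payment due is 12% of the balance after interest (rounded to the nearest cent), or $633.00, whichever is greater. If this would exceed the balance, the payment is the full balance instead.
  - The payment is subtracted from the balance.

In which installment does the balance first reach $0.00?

Installment 1: opening $5,507.57; interest $11.02 → $5,518.59; payment $662.23; balance $4,856.36
Installment 2: opening $4,856.36; interest $11.02 → $4,867.38; payment $633.00; balance $4,234.38
Installment 3: opening $4,234.38; interest $11.02 → $4,245.40; payment $633.00; balance $3,612.40
Installment 4: opening $3,612.40; interest $11.02 → $3,623.42; payment $633.00; balance $2,990.42
Installment 5: opening $2,990.42; interest $11.02 → $3,001.44; payment $633.00; balance $2,368.44
Installment 6: opening $2,368.44; interest $11.02 → $2,379.46; payment $633.00; balance $1,746.46
Installment 7: opening $1,746.46; interest $11.02 → $1,757.48; payment $633.00; balance $1,124.48
Installment 8: opening $1,124.48; interest $11.02 → $1,135.50; payment $633.00; balance $502.50
Installment 9: opening $502.50; interest $11.02 → $513.52; payment $513.52; balance $0.00
Balance reaches $0.00 in installment 9.

9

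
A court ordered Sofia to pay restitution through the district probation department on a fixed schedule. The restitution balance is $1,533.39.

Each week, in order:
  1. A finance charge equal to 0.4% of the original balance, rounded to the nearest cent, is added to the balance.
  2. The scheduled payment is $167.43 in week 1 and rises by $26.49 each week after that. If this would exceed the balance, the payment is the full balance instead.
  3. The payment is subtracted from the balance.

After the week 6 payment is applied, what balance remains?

Week 1: opening $1,533.39; interest $6.13 → $1,539.52; payment $167.43; balance $1,372.09
Week 2: opening $1,372.09; interest $6.13 → $1,378.22; payment $193.92; balance $1,184.30
Week 3: opening $1,184.30; interest $6.13 → $1,190.43; payment $220.41; balance $970.02
Week 4: opening $970.02; interest $6.13 → $976.15; payment $246.90; balance $729.25
Week 5: opening $729.25; interest $6.13 → $735.38; payment $273.39; balance $461.99
Week 6: opening $461.99; interest $6.13 → $468.12; payment $299.88; balance $168.24

$168.24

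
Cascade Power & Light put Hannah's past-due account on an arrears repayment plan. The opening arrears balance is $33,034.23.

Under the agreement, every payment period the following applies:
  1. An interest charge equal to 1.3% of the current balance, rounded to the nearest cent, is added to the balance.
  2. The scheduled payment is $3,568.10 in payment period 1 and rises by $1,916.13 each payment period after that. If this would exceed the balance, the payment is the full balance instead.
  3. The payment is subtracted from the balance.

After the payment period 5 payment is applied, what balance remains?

$0.00

Payment period 1: opening $33,034.23; interest $429.44 → $33,463.67; payment $3,568.10; balance $29,895.57
Payment period 2: opening $29,895.57; interest $388.64 → $30,284.21; payment $5,484.23; balance $24,799.98
Payment period 3: opening $24,799.98; interest $322.40 → $25,122.38; payment $7,400.36; balance $17,722.02
Payment period 4: opening $17,722.02; interest $230.39 → $17,952.41; payment $9,316.49; balance $8,635.92
Payment period 5: opening $8,635.92; interest $112.27 → $8,748.19; payment $8,748.19; balance $0.00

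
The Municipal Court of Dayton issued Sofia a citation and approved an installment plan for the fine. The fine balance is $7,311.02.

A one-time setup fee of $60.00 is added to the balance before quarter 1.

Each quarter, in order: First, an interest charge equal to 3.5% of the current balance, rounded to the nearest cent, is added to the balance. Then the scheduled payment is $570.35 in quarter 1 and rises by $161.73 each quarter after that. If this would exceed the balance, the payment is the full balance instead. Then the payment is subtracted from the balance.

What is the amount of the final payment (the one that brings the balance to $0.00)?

$1,386.37

Quarter 1: $7,371.02 +$257.99 interest = $7,629.01; pay $570.35 → $7,058.66
Quarter 2: $7,058.66 +$247.05 interest = $7,305.71; pay $732.08 → $6,573.63
Quarter 3: $6,573.63 +$230.08 interest = $6,803.71; pay $893.81 → $5,909.90
Quarter 4: $5,909.90 +$206.85 interest = $6,116.75; pay $1,055.54 → $5,061.21
Quarter 5: $5,061.21 +$177.14 interest = $5,238.35; pay $1,217.27 → $4,021.08
Quarter 6: $4,021.08 +$140.74 interest = $4,161.82; pay $1,379.00 → $2,782.82
Quarter 7: $2,782.82 +$97.40 interest = $2,880.22; pay $1,540.73 → $1,339.49
Quarter 8: $1,339.49 +$46.88 interest = $1,386.37; pay $1,386.37 → $0.00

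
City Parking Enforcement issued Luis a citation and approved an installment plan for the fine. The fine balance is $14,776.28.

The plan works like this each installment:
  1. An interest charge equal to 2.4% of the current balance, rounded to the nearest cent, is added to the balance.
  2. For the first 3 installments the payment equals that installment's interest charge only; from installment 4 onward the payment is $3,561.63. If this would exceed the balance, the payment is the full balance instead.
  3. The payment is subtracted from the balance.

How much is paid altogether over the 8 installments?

$16,824.95

# | Opening | Interest | Payment | End bal
1 | $14,776.28 | $354.63 | $354.63 | $14,776.28
2 | $14,776.28 | $354.63 | $354.63 | $14,776.28
3 | $14,776.28 | $354.63 | $354.63 | $14,776.28
4 | $14,776.28 | $354.63 | $3,561.63 | $11,569.28
5 | $11,569.28 | $277.66 | $3,561.63 | $8,285.31
6 | $8,285.31 | $198.85 | $3,561.63 | $4,922.53
7 | $4,922.53 | $118.14 | $3,561.63 | $1,479.04
8 | $1,479.04 | $35.50 | $1,514.54 | $0.00
Total paid: $16,824.95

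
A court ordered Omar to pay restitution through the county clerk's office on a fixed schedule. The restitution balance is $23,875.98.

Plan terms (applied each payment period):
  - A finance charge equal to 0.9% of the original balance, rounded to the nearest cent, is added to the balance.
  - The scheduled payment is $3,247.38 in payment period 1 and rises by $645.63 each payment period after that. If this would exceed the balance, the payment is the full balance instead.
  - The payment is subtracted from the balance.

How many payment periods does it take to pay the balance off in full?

Payment period 1: $23,875.98 +$214.88 interest = $24,090.86; pay $3,247.38 → $20,843.48
Payment period 2: $20,843.48 +$214.88 interest = $21,058.36; pay $3,893.01 → $17,165.35
Payment period 3: $17,165.35 +$214.88 interest = $17,380.23; pay $4,538.64 → $12,841.59
Payment period 4: $12,841.59 +$214.88 interest = $13,056.47; pay $5,184.27 → $7,872.20
Payment period 5: $7,872.20 +$214.88 interest = $8,087.08; pay $5,829.90 → $2,257.18
Payment period 6: $2,257.18 +$214.88 interest = $2,472.06; pay $2,472.06 → $0.00
Balance reaches $0.00 in payment period 6.

6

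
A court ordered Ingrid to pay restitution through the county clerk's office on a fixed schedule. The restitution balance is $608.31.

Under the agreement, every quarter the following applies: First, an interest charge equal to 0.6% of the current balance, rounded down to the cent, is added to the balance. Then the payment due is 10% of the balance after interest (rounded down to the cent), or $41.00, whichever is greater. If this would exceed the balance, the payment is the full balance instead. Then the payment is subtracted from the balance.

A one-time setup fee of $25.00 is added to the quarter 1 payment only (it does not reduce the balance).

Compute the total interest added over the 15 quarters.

$26.60

Quarter 1: opening $608.31; interest $3.64 → $611.95; payment $61.19 (+ $25.00 fee); balance $550.76
Quarter 2: opening $550.76; interest $3.30 → $554.06; payment $55.40; balance $498.66
Quarter 3: opening $498.66; interest $2.99 → $501.65; payment $50.16; balance $451.49
Quarter 4: opening $451.49; interest $2.70 → $454.19; payment $45.41; balance $408.78
Quarter 5: opening $408.78; interest $2.45 → $411.23; payment $41.12; balance $370.11
Quarter 6: opening $370.11; interest $2.22 → $372.33; payment $41.00; balance $331.33
Quarter 7: opening $331.33; interest $1.98 → $333.31; payment $41.00; balance $292.31
Quarter 8: opening $292.31; interest $1.75 → $294.06; payment $41.00; balance $253.06
Quarter 9: opening $253.06; interest $1.51 → $254.57; payment $41.00; balance $213.57
Quarter 10: opening $213.57; interest $1.28 → $214.85; payment $41.00; balance $173.85
Quarter 11: opening $173.85; interest $1.04 → $174.89; payment $41.00; balance $133.89
Quarter 12: opening $133.89; interest $0.80 → $134.69; payment $41.00; balance $93.69
Quarter 13: opening $93.69; interest $0.56 → $94.25; payment $41.00; balance $53.25
Quarter 14: opening $53.25; interest $0.31 → $53.56; payment $41.00; balance $12.56
Quarter 15: opening $12.56; interest $0.07 → $12.63; payment $12.63; balance $0.00
Total interest: $3.64 + $3.30 + $2.99 + $2.70 + $2.45 + $2.22 + $1.98 + $1.75 + $1.51 + $1.28 + $1.04 + $0.80 + $0.56 + $0.31 + $0.07 = $26.60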